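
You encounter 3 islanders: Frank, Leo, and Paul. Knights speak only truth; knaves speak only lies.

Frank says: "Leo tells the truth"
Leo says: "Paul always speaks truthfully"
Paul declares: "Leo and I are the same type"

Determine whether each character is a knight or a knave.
Frank is a knight.
Leo is a knight.
Paul is a knight.

Verification:
- Frank (knight) says "Leo tells the truth" - this is TRUE because Leo is a knight.
- Leo (knight) says "Paul always speaks truthfully" - this is TRUE because Paul is a knight.
- Paul (knight) says "Leo and I are the same type" - this is TRUE because Paul is a knight and Leo is a knight.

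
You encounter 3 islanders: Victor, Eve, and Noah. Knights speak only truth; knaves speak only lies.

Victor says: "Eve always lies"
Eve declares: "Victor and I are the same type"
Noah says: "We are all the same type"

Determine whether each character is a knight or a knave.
Victor is a knight.
Eve is a knave.
Noah is a knave.

Verification:
- Victor (knight) says "Eve always lies" - this is TRUE because Eve is a knave.
- Eve (knave) says "Victor and I are the same type" - this is FALSE (a lie) because Eve is a knave and Victor is a knight.
- Noah (knave) says "We are all the same type" - this is FALSE (a lie) because Victor is a knight and Eve and Noah are knaves.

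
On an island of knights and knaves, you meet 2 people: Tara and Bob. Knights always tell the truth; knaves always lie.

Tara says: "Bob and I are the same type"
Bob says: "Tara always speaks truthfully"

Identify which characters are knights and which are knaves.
Tara is a knight.
Bob is a knight.

Verification:
- Tara (knight) says "Bob and I are the same type" - this is TRUE because Tara is a knight and Bob is a knight.
- Bob (knight) says "Tara always speaks truthfully" - this is TRUE because Tara is a knight.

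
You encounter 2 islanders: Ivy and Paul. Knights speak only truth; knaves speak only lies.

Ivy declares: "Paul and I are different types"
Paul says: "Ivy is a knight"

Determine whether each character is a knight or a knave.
Ivy is a knave.
Paul is a knave.

Verification:
- Ivy (knave) says "Paul and I are different types" - this is FALSE (a lie) because Ivy is a knave and Paul is a knave.
- Paul (knave) says "Ivy is a knight" - this is FALSE (a lie) because Ivy is a knave.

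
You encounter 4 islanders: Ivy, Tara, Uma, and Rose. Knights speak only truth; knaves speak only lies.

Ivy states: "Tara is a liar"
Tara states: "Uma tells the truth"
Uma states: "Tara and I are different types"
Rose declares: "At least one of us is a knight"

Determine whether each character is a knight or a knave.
Ivy is a knight.
Tara is a knave.
Uma is a knave.
Rose is a knight.

Verification:
- Ivy (knight) says "Tara is a liar" - this is TRUE because Tara is a knave.
- Tara (knave) says "Uma tells the truth" - this is FALSE (a lie) because Uma is a knave.
- Uma (knave) says "Tara and I are different types" - this is FALSE (a lie) because Uma is a knave and Tara is a knave.
- Rose (knight) says "At least one of us is a knight" - this is TRUE because Ivy and Rose are knights.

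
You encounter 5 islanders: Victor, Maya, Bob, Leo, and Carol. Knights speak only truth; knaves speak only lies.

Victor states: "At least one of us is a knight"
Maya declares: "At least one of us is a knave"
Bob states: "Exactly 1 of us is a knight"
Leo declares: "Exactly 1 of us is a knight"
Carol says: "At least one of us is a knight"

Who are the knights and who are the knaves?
Victor is a knight.
Maya is a knight.
Bob is a knave.
Leo is a knave.
Carol is a knight.

Verification:
- Victor (knight) says "At least one of us is a knight" - this is TRUE because Victor, Maya, and Carol are knights.
- Maya (knight) says "At least one of us is a knave" - this is TRUE because Bob and Leo are knaves.
- Bob (knave) says "Exactly 1 of us is a knight" - this is FALSE (a lie) because there are 3 knights.
- Leo (knave) says "Exactly 1 of us is a knight" - this is FALSE (a lie) because there are 3 knights.
- Carol (knight) says "At least one of us is a knight" - this is TRUE because Victor, Maya, and Carol are knights.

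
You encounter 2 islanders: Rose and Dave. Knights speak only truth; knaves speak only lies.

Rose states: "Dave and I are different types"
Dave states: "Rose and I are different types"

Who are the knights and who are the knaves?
Rose is a knave.
Dave is a knave.

Verification:
- Rose (knave) says "Dave and I are different types" - this is FALSE (a lie) because Rose is a knave and Dave is a knave.
- Dave (knave) says "Rose and I are different types" - this is FALSE (a lie) because Dave is a knave and Rose is a knave.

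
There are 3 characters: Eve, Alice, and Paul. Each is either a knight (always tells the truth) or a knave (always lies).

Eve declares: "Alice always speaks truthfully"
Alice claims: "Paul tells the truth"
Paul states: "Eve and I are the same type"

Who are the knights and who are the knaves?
Eve is a knight.
Alice is a knight.
Paul is a knight.

Verification:
- Eve (knight) says "Alice always speaks truthfully" - this is TRUE because Alice is a knight.
- Alice (knight) says "Paul tells the truth" - this is TRUE because Paul is a knight.
- Paul (knight) says "Eve and I are the same type" - this is TRUE because Paul is a knight and Eve is a knight.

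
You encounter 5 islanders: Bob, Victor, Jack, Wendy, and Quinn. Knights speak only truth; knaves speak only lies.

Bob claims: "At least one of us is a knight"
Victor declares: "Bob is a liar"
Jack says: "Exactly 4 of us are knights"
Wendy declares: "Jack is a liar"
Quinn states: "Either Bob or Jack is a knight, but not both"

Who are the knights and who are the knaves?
Bob is a knight.
Victor is a knave.
Jack is a knave.
Wendy is a knight.
Quinn is a knight.

Verification:
- Bob (knight) says "At least one of us is a knight" - this is TRUE because Bob, Wendy, and Quinn are knights.
- Victor (knave) says "Bob is a liar" - this is FALSE (a lie) because Bob is a knight.
- Jack (knave) says "Exactly 4 of us are knights" - this is FALSE (a lie) because there are 3 knights.
- Wendy (knight) says "Jack is a liar" - this is TRUE because Jack is a knave.
- Quinn (knight) says "Either Bob or Jack is a knight, but not both" - this is TRUE because Bob is a knight and Jack is a knave.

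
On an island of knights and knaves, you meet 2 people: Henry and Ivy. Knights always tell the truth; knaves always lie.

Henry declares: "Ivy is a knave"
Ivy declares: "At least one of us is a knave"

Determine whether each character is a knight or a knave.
Henry is a knave.
Ivy is a knight.

Verification:
- Henry (knave) says "Ivy is a knave" - this is FALSE (a lie) because Ivy is a knight.
- Ivy (knight) says "At least one of us is a knave" - this is TRUE because Henry is a knave.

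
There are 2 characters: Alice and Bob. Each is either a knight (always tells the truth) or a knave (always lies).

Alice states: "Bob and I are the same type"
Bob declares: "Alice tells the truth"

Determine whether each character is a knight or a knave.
Alice is a knight.
Bob is a knight.

Verification:
- Alice (knight) says "Bob and I are the same type" - this is TRUE because Alice is a knight and Bob is a knight.
- Bob (knight) says "Alice tells the truth" - this is TRUE because Alice is a knight.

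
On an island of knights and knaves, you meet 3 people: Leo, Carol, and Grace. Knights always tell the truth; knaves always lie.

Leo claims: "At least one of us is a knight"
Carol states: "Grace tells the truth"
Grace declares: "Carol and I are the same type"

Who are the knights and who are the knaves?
Leo is a knight.
Carol is a knight.
Grace is a knight.

Verification:
- Leo (knight) says "At least one of us is a knight" - this is TRUE because Leo, Carol, and Grace are knights.
- Carol (knight) says "Grace tells the truth" - this is TRUE because Grace is a knight.
- Grace (knight) says "Carol and I are the same type" - this is TRUE because Grace is a knight and Carol is a knight.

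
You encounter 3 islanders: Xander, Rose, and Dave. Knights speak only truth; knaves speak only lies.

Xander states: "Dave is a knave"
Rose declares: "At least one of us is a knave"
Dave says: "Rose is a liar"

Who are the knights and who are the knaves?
Xander is a knight.
Rose is a knight.
Dave is a knave.

Verification:
- Xander (knight) says "Dave is a knave" - this is TRUE because Dave is a knave.
- Rose (knight) says "At least one of us is a knave" - this is TRUE because Dave is a knave.
- Dave (knave) says "Rose is a liar" - this is FALSE (a lie) because Rose is a knight.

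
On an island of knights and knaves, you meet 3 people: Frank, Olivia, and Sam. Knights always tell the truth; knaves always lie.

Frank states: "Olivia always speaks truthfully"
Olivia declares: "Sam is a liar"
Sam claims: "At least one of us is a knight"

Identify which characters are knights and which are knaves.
Frank is a knave.
Olivia is a knave.
Sam is a knight.

Verification:
- Frank (knave) says "Olivia always speaks truthfully" - this is FALSE (a lie) because Olivia is a knave.
- Olivia (knave) says "Sam is a liar" - this is FALSE (a lie) because Sam is a knight.
- Sam (knight) says "At least one of us is a knight" - this is TRUE because Sam is a knight.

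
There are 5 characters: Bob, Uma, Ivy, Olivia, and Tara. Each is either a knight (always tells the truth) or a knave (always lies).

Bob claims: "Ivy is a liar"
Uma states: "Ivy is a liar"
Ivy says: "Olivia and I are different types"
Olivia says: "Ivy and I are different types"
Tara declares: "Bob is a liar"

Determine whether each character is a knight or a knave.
Bob is a knight.
Uma is a knight.
Ivy is a knave.
Olivia is a knave.
Tara is a knave.

Verification:
- Bob (knight) says "Ivy is a liar" - this is TRUE because Ivy is a knave.
- Uma (knight) says "Ivy is a liar" - this is TRUE because Ivy is a knave.
- Ivy (knave) says "Olivia and I are different types" - this is FALSE (a lie) because Ivy is a knave and Olivia is a knave.
- Olivia (knave) says "Ivy and I are different types" - this is FALSE (a lie) because Olivia is a knave and Ivy is a knave.
- Tara (knave) says "Bob is a liar" - this is FALSE (a lie) because Bob is a knight.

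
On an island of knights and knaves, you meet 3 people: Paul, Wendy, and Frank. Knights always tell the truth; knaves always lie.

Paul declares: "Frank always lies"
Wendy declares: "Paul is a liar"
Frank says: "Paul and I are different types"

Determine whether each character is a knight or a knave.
Paul is a knave.
Wendy is a knight.
Frank is a knight.

Verification:
- Paul (knave) says "Frank always lies" - this is FALSE (a lie) because Frank is a knight.
- Wendy (knight) says "Paul is a liar" - this is TRUE because Paul is a knave.
- Frank (knight) says "Paul and I are different types" - this is TRUE because Frank is a knight and Paul is a knave.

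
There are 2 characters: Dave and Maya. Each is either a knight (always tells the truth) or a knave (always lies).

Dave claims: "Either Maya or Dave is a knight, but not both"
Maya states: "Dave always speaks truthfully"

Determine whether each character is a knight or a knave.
Dave is a knave.
Maya is a knave.

Verification:
- Dave (knave) says "Either Maya or Dave is a knight, but not both" - this is FALSE (a lie) because Maya is a knave and Dave is a knave.
- Maya (knave) says "Dave always speaks truthfully" - this is FALSE (a lie) because Dave is a knave.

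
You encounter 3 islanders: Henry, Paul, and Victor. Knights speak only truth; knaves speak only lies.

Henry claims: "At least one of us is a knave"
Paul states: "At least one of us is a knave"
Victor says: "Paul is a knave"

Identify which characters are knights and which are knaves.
Henry is a knight.
Paul is a knight.
Victor is a knave.

Verification:
- Henry (knight) says "At least one of us is a knave" - this is TRUE because Victor is a knave.
- Paul (knight) says "At least one of us is a knave" - this is TRUE because Victor is a knave.
- Victor (knave) says "Paul is a knave" - this is FALSE (a lie) because Paul is a knight.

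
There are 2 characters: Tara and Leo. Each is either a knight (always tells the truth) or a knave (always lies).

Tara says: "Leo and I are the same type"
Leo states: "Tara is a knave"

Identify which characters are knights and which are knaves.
Tara is a knave.
Leo is a knight.

Verification:
- Tara (knave) says "Leo and I are the same type" - this is FALSE (a lie) because Tara is a knave and Leo is a knight.
- Leo (knight) says "Tara is a knave" - this is TRUE because Tara is a knave.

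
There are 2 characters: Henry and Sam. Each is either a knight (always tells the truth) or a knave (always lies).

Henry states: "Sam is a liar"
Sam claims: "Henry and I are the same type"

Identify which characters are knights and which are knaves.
Henry is a knight.
Sam is a knave.

Verification:
- Henry (knight) says "Sam is a liar" - this is TRUE because Sam is a knave.
- Sam (knave) says "Henry and I are the same type" - this is FALSE (a lie) because Sam is a knave and Henry is a knight.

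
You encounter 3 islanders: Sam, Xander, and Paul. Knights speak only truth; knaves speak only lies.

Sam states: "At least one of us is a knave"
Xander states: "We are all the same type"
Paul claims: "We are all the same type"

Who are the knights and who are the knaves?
Sam is a knight.
Xander is a knave.
Paul is a knave.

Verification:
- Sam (knight) says "At least one of us is a knave" - this is TRUE because Xander and Paul are knaves.
- Xander (knave) says "We are all the same type" - this is FALSE (a lie) because Sam is a knight and Xander and Paul are knaves.
- Paul (knave) says "We are all the same type" - this is FALSE (a lie) because Sam is a knight and Xander and Paul are knaves.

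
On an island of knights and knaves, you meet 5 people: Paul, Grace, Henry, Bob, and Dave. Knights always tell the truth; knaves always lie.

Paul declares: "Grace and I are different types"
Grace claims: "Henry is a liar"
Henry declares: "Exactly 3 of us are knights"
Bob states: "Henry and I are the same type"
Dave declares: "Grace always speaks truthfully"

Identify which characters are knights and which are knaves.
Paul is a knight.
Grace is a knave.
Henry is a knight.
Bob is a knight.
Dave is a knave.

Verification:
- Paul (knight) says "Grace and I are different types" - this is TRUE because Paul is a knight and Grace is a knave.
- Grace (knave) says "Henry is a liar" - this is FALSE (a lie) because Henry is a knight.
- Henry (knight) says "Exactly 3 of us are knights" - this is TRUE because there are 3 knights.
- Bob (knight) says "Henry and I are the same type" - this is TRUE because Bob is a knight and Henry is a knight.
- Dave (knave) says "Grace always speaks truthfully" - this is FALSE (a lie) because Grace is a knave.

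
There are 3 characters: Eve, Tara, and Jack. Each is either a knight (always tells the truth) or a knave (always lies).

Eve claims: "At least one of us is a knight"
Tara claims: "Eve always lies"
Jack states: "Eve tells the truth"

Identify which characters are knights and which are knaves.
Eve is a knight.
Tara is a knave.
Jack is a knight.

Verification:
- Eve (knight) says "At least one of us is a knight" - this is TRUE because Eve and Jack are knights.
- Tara (knave) says "Eve always lies" - this is FALSE (a lie) because Eve is a knight.
- Jack (knight) says "Eve tells the truth" - this is TRUE because Eve is a knight.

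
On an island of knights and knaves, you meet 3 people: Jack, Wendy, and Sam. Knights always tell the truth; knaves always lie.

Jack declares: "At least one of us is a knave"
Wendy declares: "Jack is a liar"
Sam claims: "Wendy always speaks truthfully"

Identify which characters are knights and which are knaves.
Jack is a knight.
Wendy is a knave.
Sam is a knave.

Verification:
- Jack (knight) says "At least one of us is a knave" - this is TRUE because Wendy and Sam are knaves.
- Wendy (knave) says "Jack is a liar" - this is FALSE (a lie) because Jack is a knight.
- Sam (knave) says "Wendy always speaks truthfully" - this is FALSE (a lie) because Wendy is a knave.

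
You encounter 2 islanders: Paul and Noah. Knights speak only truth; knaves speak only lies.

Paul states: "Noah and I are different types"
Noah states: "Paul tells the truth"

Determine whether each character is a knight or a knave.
Paul is a knave.
Noah is a knave.

Verification:
- Paul (knave) says "Noah and I are different types" - this is FALSE (a lie) because Paul is a knave and Noah is a knave.
- Noah (knave) says "Paul tells the truth" - this is FALSE (a lie) because Paul is a knave.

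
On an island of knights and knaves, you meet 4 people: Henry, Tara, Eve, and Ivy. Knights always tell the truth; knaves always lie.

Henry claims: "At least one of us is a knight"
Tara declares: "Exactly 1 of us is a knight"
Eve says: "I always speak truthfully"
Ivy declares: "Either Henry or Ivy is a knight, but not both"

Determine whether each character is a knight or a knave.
Henry is a knave.
Tara is a knave.
Eve is a knave.
Ivy is a knave.

Verification:
- Henry (knave) says "At least one of us is a knight" - this is FALSE (a lie) because no one is a knight.
- Tara (knave) says "Exactly 1 of us is a knight" - this is FALSE (a lie) because there are 0 knights.
- Eve (knave) says "I always speak truthfully" - this is FALSE (a lie) because Eve is a knave.
- Ivy (knave) says "Either Henry or Ivy is a knight, but not both" - this is FALSE (a lie) because Henry is a knave and Ivy is a knave.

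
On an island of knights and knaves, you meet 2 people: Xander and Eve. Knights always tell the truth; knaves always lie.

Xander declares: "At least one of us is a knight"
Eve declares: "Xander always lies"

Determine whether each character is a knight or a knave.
Xander is a knight.
Eve is a knave.

Verification:
- Xander (knight) says "At least one of us is a knight" - this is TRUE because Xander is a knight.
- Eve (knave) says "Xander always lies" - this is FALSE (a lie) because Xander is a knight.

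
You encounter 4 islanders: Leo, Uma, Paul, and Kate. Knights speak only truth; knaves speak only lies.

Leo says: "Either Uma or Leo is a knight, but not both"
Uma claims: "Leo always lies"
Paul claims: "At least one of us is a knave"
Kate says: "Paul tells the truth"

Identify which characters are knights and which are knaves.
Leo is a knight.
Uma is a knave.
Paul is a knight.
Kate is a knight.

Verification:
- Leo (knight) says "Either Uma or Leo is a knight, but not both" - this is TRUE because Uma is a knave and Leo is a knight.
- Uma (knave) says "Leo always lies" - this is FALSE (a lie) because Leo is a knight.
- Paul (knight) says "At least one of us is a knave" - this is TRUE because Uma is a knave.
- Kate (knight) says "Paul tells the truth" - this is TRUE because Paul is a knight.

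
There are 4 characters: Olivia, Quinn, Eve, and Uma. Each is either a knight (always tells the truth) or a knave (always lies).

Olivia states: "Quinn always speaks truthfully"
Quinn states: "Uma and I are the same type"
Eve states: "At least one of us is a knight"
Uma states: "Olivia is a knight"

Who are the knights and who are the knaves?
Olivia is a knight.
Quinn is a knight.
Eve is a knight.
Uma is a knight.

Verification:
- Olivia (knight) says "Quinn always speaks truthfully" - this is TRUE because Quinn is a knight.
- Quinn (knight) says "Uma and I are the same type" - this is TRUE because Quinn is a knight and Uma is a knight.
- Eve (knight) says "At least one of us is a knight" - this is TRUE because Olivia, Quinn, Eve, and Uma are knights.
- Uma (knight) says "Olivia is a knight" - this is TRUE because Olivia is a knight.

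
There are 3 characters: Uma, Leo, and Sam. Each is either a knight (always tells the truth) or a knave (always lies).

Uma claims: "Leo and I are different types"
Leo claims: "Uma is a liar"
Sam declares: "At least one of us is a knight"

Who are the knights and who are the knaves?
Uma is a knight.
Leo is a knave.
Sam is a knight.

Verification:
- Uma (knight) says "Leo and I are different types" - this is TRUE because Uma is a knight and Leo is a knave.
- Leo (knave) says "Uma is a liar" - this is FALSE (a lie) because Uma is a knight.
- Sam (knight) says "At least one of us is a knight" - this is TRUE because Uma and Sam are knights.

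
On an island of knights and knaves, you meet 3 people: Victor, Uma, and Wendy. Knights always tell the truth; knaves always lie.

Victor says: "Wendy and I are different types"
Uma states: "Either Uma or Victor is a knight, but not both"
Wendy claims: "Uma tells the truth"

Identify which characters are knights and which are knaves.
Victor is a knave.
Uma is a knave.
Wendy is a knave.

Verification:
- Victor (knave) says "Wendy and I are different types" - this is FALSE (a lie) because Victor is a knave and Wendy is a knave.
- Uma (knave) says "Either Uma or Victor is a knight, but not both" - this is FALSE (a lie) because Uma is a knave and Victor is a knave.
- Wendy (knave) says "Uma tells the truth" - this is FALSE (a lie) because Uma is a knave.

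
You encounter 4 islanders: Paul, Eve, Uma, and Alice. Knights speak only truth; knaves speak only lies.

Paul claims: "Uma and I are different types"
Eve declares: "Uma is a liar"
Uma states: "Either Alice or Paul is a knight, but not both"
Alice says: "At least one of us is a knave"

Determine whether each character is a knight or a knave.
Paul is a knight.
Eve is a knight.
Uma is a knave.
Alice is a knight.

Verification:
- Paul (knight) says "Uma and I are different types" - this is TRUE because Paul is a knight and Uma is a knave.
- Eve (knight) says "Uma is a liar" - this is TRUE because Uma is a knave.
- Uma (knave) says "Either Alice or Paul is a knight, but not both" - this is FALSE (a lie) because Alice is a knight and Paul is a knight.
- Alice (knight) says "At least one of us is a knave" - this is TRUE because Uma is a knave.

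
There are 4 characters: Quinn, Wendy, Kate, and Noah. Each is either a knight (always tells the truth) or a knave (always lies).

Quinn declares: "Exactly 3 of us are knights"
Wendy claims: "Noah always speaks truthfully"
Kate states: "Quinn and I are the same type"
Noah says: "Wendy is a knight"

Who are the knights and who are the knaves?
Quinn is a knight.
Wendy is a knight.
Kate is a knave.
Noah is a knight.

Verification:
- Quinn (knight) says "Exactly 3 of us are knights" - this is TRUE because there are 3 knights.
- Wendy (knight) says "Noah always speaks truthfully" - this is TRUE because Noah is a knight.
- Kate (knave) says "Quinn and I are the same type" - this is FALSE (a lie) because Kate is a knave and Quinn is a knight.
- Noah (knight) says "Wendy is a knight" - this is TRUE because Wendy is a knight.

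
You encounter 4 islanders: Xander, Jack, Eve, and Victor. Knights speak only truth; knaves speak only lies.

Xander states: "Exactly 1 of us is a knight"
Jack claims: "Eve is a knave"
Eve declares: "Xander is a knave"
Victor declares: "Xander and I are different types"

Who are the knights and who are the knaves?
Xander is a knave.
Jack is a knave.
Eve is a knight.
Victor is a knight.

Verification:
- Xander (knave) says "Exactly 1 of us is a knight" - this is FALSE (a lie) because there are 2 knights.
- Jack (knave) says "Eve is a knave" - this is FALSE (a lie) because Eve is a knight.
- Eve (knight) says "Xander is a knave" - this is TRUE because Xander is a knave.
- Victor (knight) says "Xander and I are different types" - this is TRUE because Victor is a knight and Xander is a knave.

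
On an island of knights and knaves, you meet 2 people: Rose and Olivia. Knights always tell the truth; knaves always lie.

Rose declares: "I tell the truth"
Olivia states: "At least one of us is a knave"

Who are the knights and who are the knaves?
Rose is a knave.
Olivia is a knight.

Verification:
- Rose (knave) says "I tell the truth" - this is FALSE (a lie) because Rose is a knave.
- Olivia (knight) says "At least one of us is a knave" - this is TRUE because Rose is a knave.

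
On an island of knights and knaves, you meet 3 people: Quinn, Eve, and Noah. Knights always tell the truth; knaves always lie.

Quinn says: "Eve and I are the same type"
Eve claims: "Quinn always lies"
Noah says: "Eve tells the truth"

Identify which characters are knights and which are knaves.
Quinn is a knave.
Eve is a knight.
Noah is a knight.

Verification:
- Quinn (knave) says "Eve and I are the same type" - this is FALSE (a lie) because Quinn is a knave and Eve is a knight.
- Eve (knight) says "Quinn always lies" - this is TRUE because Quinn is a knave.
- Noah (knight) says "Eve tells the truth" - this is TRUE because Eve is a knight.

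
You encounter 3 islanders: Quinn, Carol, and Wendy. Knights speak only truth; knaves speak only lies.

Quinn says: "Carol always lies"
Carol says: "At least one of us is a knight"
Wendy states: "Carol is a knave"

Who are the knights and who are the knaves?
Quinn is a knave.
Carol is a knight.
Wendy is a knave.

Verification:
- Quinn (knave) says "Carol always lies" - this is FALSE (a lie) because Carol is a knight.
- Carol (knight) says "At least one of us is a knight" - this is TRUE because Carol is a knight.
- Wendy (knave) says "Carol is a knave" - this is FALSE (a lie) because Carol is a knight.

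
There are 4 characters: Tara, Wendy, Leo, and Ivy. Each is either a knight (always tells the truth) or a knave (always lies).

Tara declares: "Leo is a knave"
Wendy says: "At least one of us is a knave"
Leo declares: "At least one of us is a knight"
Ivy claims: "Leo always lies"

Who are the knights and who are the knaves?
Tara is a knave.
Wendy is a knight.
Leo is a knight.
Ivy is a knave.

Verification:
- Tara (knave) says "Leo is a knave" - this is FALSE (a lie) because Leo is a knight.
- Wendy (knight) says "At least one of us is a knave" - this is TRUE because Tara and Ivy are knaves.
- Leo (knight) says "At least one of us is a knight" - this is TRUE because Wendy and Leo are knights.
- Ivy (knave) says "Leo always lies" - this is FALSE (a lie) because Leo is a knight.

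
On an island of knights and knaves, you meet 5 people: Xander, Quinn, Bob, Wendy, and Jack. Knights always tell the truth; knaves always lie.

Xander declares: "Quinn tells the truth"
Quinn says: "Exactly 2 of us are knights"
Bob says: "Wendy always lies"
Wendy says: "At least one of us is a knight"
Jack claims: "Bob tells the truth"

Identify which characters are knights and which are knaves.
Xander is a knave.
Quinn is a knave.
Bob is a knave.
Wendy is a knight.
Jack is a knave.

Verification:
- Xander (knave) says "Quinn tells the truth" - this is FALSE (a lie) because Quinn is a knave.
- Quinn (knave) says "Exactly 2 of us are knights" - this is FALSE (a lie) because there are 1 knights.
- Bob (knave) says "Wendy always lies" - this is FALSE (a lie) because Wendy is a knight.
- Wendy (knight) says "At least one of us is a knight" - this is TRUE because Wendy is a knight.
- Jack (knave) says "Bob tells the truth" - this is FALSE (a lie) because Bob is a knave.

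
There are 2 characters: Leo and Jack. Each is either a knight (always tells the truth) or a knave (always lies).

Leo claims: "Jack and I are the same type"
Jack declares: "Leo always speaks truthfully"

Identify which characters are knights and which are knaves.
Leo is a knight.
Jack is a knight.

Verification:
- Leo (knight) says "Jack and I are the same type" - this is TRUE because Leo is a knight and Jack is a knight.
- Jack (knight) says "Leo always speaks truthfully" - this is TRUE because Leo is a knight.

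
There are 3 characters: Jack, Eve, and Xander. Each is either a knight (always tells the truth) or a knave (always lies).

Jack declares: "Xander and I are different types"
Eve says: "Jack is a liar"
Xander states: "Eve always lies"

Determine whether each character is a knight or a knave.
Jack is a knave.
Eve is a knight.
Xander is a knave.

Verification:
- Jack (knave) says "Xander and I are different types" - this is FALSE (a lie) because Jack is a knave and Xander is a knave.
- Eve (knight) says "Jack is a liar" - this is TRUE because Jack is a knave.
- Xander (knave) says "Eve always lies" - this is FALSE (a lie) because Eve is a knight.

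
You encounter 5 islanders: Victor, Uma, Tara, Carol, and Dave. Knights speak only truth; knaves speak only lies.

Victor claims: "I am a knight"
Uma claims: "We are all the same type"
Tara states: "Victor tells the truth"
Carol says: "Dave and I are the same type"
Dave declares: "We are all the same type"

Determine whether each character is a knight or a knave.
Victor is a knight.
Uma is a knight.
Tara is a knight.
Carol is a knight.
Dave is a knight.

Verification:
- Victor (knight) says "I am a knight" - this is TRUE because Victor is a knight.
- Uma (knight) says "We are all the same type" - this is TRUE because Victor, Uma, Tara, Carol, and Dave are knights.
- Tara (knight) says "Victor tells the truth" - this is TRUE because Victor is a knight.
- Carol (knight) says "Dave and I are the same type" - this is TRUE because Carol is a knight and Dave is a knight.
- Dave (knight) says "We are all the same type" - this is TRUE because Victor, Uma, Tara, Carol, and Dave are knights.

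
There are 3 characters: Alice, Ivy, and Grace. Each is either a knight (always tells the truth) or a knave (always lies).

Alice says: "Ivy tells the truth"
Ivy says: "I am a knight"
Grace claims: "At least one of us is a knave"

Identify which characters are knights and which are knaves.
Alice is a knave.
Ivy is a knave.
Grace is a knight.

Verification:
- Alice (knave) says "Ivy tells the truth" - this is FALSE (a lie) because Ivy is a knave.
- Ivy (knave) says "I am a knight" - this is FALSE (a lie) because Ivy is a knave.
- Grace (knight) says "At least one of us is a knave" - this is TRUE because Alice and Ivy are knaves.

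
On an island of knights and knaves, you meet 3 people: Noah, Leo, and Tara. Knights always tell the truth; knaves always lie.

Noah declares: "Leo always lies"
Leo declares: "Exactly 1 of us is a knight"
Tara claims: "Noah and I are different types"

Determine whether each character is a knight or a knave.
Noah is a knave.
Leo is a knight.
Tara is a knave.

Verification:
- Noah (knave) says "Leo always lies" - this is FALSE (a lie) because Leo is a knight.
- Leo (knight) says "Exactly 1 of us is a knight" - this is TRUE because there are 1 knights.
- Tara (knave) says "Noah and I are different types" - this is FALSE (a lie) because Tara is a knave and Noah is a knave.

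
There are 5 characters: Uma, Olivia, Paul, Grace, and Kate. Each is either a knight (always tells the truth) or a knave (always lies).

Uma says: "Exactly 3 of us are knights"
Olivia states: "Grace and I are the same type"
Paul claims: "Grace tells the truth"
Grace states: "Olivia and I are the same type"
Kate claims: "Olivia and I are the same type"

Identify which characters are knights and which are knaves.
Uma is a knave.
Olivia is a knight.
Paul is a knight.
Grace is a knight.
Kate is a knight.

Verification:
- Uma (knave) says "Exactly 3 of us are knights" - this is FALSE (a lie) because there are 4 knights.
- Olivia (knight) says "Grace and I are the same type" - this is TRUE because Olivia is a knight and Grace is a knight.
- Paul (knight) says "Grace tells the truth" - this is TRUE because Grace is a knight.
- Grace (knight) says "Olivia and I are the same type" - this is TRUE because Grace is a knight and Olivia is a knight.
- Kate (knight) says "Olivia and I are the same type" - this is TRUE because Kate is a knight and Olivia is a knight.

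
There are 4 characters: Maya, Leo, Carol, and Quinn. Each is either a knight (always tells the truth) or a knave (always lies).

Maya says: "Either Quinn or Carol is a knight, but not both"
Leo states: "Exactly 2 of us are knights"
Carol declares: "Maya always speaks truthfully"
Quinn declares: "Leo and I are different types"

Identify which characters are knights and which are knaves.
Maya is a knave.
Leo is a knave.
Carol is a knave.
Quinn is a knave.

Verification:
- Maya (knave) says "Either Quinn or Carol is a knight, but not both" - this is FALSE (a lie) because Quinn is a knave and Carol is a knave.
- Leo (knave) says "Exactly 2 of us are knights" - this is FALSE (a lie) because there are 0 knights.
- Carol (knave) says "Maya always speaks truthfully" - this is FALSE (a lie) because Maya is a knave.
- Quinn (knave) says "Leo and I are different types" - this is FALSE (a lie) because Quinn is a knave and Leo is a knave.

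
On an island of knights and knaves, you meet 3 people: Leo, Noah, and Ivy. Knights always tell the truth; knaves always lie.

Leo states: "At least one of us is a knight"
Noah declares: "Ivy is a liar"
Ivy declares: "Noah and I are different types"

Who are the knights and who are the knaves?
Leo is a knight.
Noah is a knave.
Ivy is a knight.

Verification:
- Leo (knight) says "At least one of us is a knight" - this is TRUE because Leo and Ivy are knights.
- Noah (knave) says "Ivy is a liar" - this is FALSE (a lie) because Ivy is a knight.
- Ivy (knight) says "Noah and I are different types" - this is TRUE because Ivy is a knight and Noah is a knave.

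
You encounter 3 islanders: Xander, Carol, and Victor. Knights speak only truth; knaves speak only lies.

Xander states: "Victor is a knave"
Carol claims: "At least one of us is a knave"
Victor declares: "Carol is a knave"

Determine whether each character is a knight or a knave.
Xander is a knight.
Carol is a knight.
Victor is a knave.

Verification:
- Xander (knight) says "Victor is a knave" - this is TRUE because Victor is a knave.
- Carol (knight) says "At least one of us is a knave" - this is TRUE because Victor is a knave.
- Victor (knave) says "Carol is a knave" - this is FALSE (a lie) because Carol is a knight.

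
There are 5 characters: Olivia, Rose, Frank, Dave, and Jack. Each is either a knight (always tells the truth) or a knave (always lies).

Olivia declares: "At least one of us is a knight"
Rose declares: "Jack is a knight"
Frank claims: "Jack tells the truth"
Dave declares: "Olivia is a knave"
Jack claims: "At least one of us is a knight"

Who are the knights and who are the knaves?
Olivia is a knight.
Rose is a knight.
Frank is a knight.
Dave is a knave.
Jack is a knight.

Verification:
- Olivia (knight) says "At least one of us is a knight" - this is TRUE because Olivia, Rose, Frank, and Jack are knights.
- Rose (knight) says "Jack is a knight" - this is TRUE because Jack is a knight.
- Frank (knight) says "Jack tells the truth" - this is TRUE because Jack is a knight.
- Dave (knave) says "Olivia is a knave" - this is FALSE (a lie) because Olivia is a knight.
- Jack (knight) says "At least one of us is a knight" - this is TRUE because Olivia, Rose, Frank, and Jack are knights.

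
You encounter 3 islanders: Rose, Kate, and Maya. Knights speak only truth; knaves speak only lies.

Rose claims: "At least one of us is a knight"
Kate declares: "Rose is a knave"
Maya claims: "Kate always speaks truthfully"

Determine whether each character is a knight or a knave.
Rose is a knight.
Kate is a knave.
Maya is a knave.

Verification:
- Rose (knight) says "At least one of us is a knight" - this is TRUE because Rose is a knight.
- Kate (knave) says "Rose is a knave" - this is FALSE (a lie) because Rose is a knight.
- Maya (knave) says "Kate always speaks truthfully" - this is FALSE (a lie) because Kate is a knave.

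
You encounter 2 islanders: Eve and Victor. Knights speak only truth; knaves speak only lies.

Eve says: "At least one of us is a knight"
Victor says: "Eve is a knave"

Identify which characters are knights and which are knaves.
Eve is a knight.
Victor is a knave.

Verification:
- Eve (knight) says "At least one of us is a knight" - this is TRUE because Eve is a knight.
- Victor (knave) says "Eve is a knave" - this is FALSE (a lie) because Eve is a knight.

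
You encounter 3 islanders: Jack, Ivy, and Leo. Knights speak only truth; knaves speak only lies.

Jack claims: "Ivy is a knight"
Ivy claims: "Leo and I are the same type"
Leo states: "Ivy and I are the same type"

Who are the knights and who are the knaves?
Jack is a knight.
Ivy is a knight.
Leo is a knight.

Verification:
- Jack (knight) says "Ivy is a knight" - this is TRUE because Ivy is a knight.
- Ivy (knight) says "Leo and I are the same type" - this is TRUE because Ivy is a knight and Leo is a knight.
- Leo (knight) says "Ivy and I are the same type" - this is TRUE because Leo is a knight and Ivy is a knight.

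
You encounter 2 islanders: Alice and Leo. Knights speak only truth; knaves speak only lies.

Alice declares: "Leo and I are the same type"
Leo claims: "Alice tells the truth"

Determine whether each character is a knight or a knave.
Alice is a knight.
Leo is a knight.

Verification:
- Alice (knight) says "Leo and I are the same type" - this is TRUE because Alice is a knight and Leo is a knight.
- Leo (knight) says "Alice tells the truth" - this is TRUE because Alice is a knight.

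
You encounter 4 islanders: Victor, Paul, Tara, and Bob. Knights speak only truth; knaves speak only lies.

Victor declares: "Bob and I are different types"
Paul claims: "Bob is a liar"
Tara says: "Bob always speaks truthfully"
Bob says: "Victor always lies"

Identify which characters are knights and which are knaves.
Victor is a knight.
Paul is a knight.
Tara is a knave.
Bob is a knave.

Verification:
- Victor (knight) says "Bob and I are different types" - this is TRUE because Victor is a knight and Bob is a knave.
- Paul (knight) says "Bob is a liar" - this is TRUE because Bob is a knave.
- Tara (knave) says "Bob always speaks truthfully" - this is FALSE (a lie) because Bob is a knave.
- Bob (knave) says "Victor always lies" - this is FALSE (a lie) because Victor is a knight.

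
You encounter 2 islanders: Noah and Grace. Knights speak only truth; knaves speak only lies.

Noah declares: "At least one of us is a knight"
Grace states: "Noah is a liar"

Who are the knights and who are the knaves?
Noah is a knight.
Grace is a knave.

Verification:
- Noah (knight) says "At least one of us is a knight" - this is TRUE because Noah is a knight.
- Grace (knave) says "Noah is a liar" - this is FALSE (a lie) because Noah is a knight.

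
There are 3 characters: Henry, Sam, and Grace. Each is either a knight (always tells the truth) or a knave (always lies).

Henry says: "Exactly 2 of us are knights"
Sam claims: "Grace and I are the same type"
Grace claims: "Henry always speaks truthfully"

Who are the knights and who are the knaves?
Henry is a knight.
Sam is a knave.
Grace is a knight.

Verification:
- Henry (knight) says "Exactly 2 of us are knights" - this is TRUE because there are 2 knights.
- Sam (knave) says "Grace and I are the same type" - this is FALSE (a lie) because Sam is a knave and Grace is a knight.
- Grace (knight) says "Henry always speaks truthfully" - this is TRUE because Henry is a knight.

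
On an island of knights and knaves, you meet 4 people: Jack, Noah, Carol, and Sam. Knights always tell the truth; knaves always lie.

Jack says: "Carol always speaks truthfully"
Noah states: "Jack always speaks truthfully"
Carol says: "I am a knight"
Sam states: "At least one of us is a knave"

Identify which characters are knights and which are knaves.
Jack is a knave.
Noah is a knave.
Carol is a knave.
Sam is a knight.

Verification:
- Jack (knave) says "Carol always speaks truthfully" - this is FALSE (a lie) because Carol is a knave.
- Noah (knave) says "Jack always speaks truthfully" - this is FALSE (a lie) because Jack is a knave.
- Carol (knave) says "I am a knight" - this is FALSE (a lie) because Carol is a knave.
- Sam (knight) says "At least one of us is a knave" - this is TRUE because Jack, Noah, and Carol are knaves.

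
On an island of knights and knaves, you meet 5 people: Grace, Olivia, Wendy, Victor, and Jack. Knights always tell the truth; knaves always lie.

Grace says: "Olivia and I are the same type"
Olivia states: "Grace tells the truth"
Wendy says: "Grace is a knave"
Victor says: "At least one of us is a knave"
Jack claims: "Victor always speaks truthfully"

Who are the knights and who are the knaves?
Grace is a knight.
Olivia is a knight.
Wendy is a knave.
Victor is a knight.
Jack is a knight.

Verification:
- Grace (knight) says "Olivia and I are the same type" - this is TRUE because Grace is a knight and Olivia is a knight.
- Olivia (knight) says "Grace tells the truth" - this is TRUE because Grace is a knight.
- Wendy (knave) says "Grace is a knave" - this is FALSE (a lie) because Grace is a knight.
- Victor (knight) says "At least one of us is a knave" - this is TRUE because Wendy is a knave.
- Jack (knight) says "Victor always speaks truthfully" - this is TRUE because Victor is a knight.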